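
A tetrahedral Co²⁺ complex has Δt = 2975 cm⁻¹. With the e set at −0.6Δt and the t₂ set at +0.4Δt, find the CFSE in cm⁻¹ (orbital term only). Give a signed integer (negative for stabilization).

-3570

Co sits in group 9; removing 2 electrons leaves Co²⁺ with 9 − 2 = 7 d electrons.
With tetrahedral geometry the complex is necessarily high-spin.
Configuration: e⁴ t₂³.
The orbital stabilization is -1.2Δt = -1.2 × 2975 = -3570 cm⁻¹.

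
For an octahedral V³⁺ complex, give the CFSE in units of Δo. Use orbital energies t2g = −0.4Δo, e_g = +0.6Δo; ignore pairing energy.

V is in group 5, so V³⁺ is d² (5 − 3 = 2).
Configuration: t2g^2 e_g^0.
CFSE = 2(-0.4Δo) + 0(0.6Δo) = -0.8Δo + 0.0Δo = -0.8Δo.

-0.8 Δo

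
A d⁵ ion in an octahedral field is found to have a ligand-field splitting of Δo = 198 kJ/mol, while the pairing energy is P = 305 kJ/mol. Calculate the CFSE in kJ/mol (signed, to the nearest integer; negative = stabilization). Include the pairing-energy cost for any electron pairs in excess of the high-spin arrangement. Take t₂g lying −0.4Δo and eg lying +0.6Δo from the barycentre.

0

Δo < P, so pairing is avoided: the ground state is high-spin.
Filling d⁵ accordingly: t₂g³ eg².
Orbital CFSE = 0.0Δo = 0.0 × 198 = 0 kJ/mol.
High-spin has no excess pairs, so no pairing correction applies.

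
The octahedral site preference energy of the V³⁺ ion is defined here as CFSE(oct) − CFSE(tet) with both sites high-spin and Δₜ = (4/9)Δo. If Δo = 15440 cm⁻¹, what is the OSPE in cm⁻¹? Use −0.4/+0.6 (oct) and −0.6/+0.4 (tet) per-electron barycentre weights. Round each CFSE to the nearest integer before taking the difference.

Group 5 minus oxidation state +3 gives a d² configuration for V³⁺.
Octahedral high-spin t₂g² eg⁰: CFSE = -0.8 × 15440 = -12352 cm⁻¹.
In a tetrahedral site the filling is e² t₂⁰: CFSE(tet) = -1.2Δₜ = -1.2 × (4/9)(15440) = -8235 cm⁻¹.
OSPE = CFSE(oct) − CFSE(tet) = -12352 − (-8235) = -4117 cm⁻¹.

-4117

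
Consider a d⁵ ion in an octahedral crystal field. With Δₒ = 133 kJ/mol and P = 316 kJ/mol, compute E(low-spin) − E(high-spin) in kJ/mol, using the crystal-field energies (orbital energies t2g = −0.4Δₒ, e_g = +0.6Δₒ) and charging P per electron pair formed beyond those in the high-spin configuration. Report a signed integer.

High-spin d⁵ fills as t2g^3 e_g^2 with CFSE 3(−0.4) + 2(+0.6) = 0.0Δₒ = 0 kJ/mol.
Low-spin: t2g^5 e_g^0, orbital CFSE = -2.0Δₒ = -266 kJ/mol; plus 2 excess pairs × P = +632 kJ/mol; total 366 kJ/mol.
Thus E(LS) − E(HS) = 366 kJ/mol.

366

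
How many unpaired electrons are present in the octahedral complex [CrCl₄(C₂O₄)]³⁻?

3

Ligand charges: 4×(-1) from Cl⁻ and 1×(-2) from C₂O₄²⁻ sum to -6; with overall charge -3, Cr is +3.
Cr³⁺: group 6, so d-count = 6 − 3 = 3.
Configuration: t2g^3 e_g^0, giving 3 unpaired electrons.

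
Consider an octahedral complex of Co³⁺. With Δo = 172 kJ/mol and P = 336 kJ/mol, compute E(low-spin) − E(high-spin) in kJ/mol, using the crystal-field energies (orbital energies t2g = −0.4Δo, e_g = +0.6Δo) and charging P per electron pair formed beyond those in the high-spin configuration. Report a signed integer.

328

Co is in group 9, so Co³⁺ is d⁶ (9 − 3 = 6).
High-spin d⁶ fills as t2g^4 e_g^2 with CFSE 4(−0.4) + 2(+0.6) = -0.4Δo = -69 kJ/mol.
For low-spin the configuration is t2g^6 e_g^0: orbital energy -2.4 × 172 = -413 kJ/mol, and 2 additional pairs relative to high-spin add 672 kJ/mol, giving 259 kJ/mol.
E(LS) − E(HS) = 259 − (-69) = 328 kJ/mol.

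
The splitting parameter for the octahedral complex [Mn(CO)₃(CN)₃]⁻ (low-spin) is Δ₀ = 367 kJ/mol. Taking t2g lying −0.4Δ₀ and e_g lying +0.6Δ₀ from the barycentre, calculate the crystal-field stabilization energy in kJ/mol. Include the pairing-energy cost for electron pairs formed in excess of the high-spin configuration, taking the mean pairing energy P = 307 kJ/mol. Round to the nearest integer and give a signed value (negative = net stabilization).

-120

Ligand charges: 3×(+0) from CO and 3×(-1) from CN⁻ sum to -3; with overall charge -1, Mn is +2.
Mn sits in group 7; removing 2 electrons leaves Mn²⁺ with 7 − 2 = 5 d electrons.
Electron filling gives t2g^5 e_g^0.
CFSE(orbital) = 5×(-0.4Δ₀) + 0×(0.6Δ₀) = -2.0Δ₀; with Δ₀ = 367 kJ/mol that is -734 kJ/mol.
Relative to high-spin t2g^3 e_g^2 (0 paired), the low-spin configuration has 2 additional pairs, contributing +2 × 307 = +614 kJ/mol.
Combining: -734 + 614 = -120 kJ/mol.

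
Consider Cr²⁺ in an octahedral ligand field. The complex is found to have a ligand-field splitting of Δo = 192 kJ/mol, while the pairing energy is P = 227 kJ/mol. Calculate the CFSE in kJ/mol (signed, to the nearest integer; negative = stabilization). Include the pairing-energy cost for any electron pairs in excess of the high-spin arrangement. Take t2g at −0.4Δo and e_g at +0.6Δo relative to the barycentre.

Cr sits in group 6; removing 2 electrons leaves Cr²⁺ with 6 − 2 = 4 d electrons.
Here Δo < P (192 < 227), so the high-spin state is favoured.
That gives t2g^3 e_g^1.
Orbital CFSE = -0.6Δo = -0.6 × 192 = -115 kJ/mol.
High-spin has no excess pairs, so no pairing correction applies.

-115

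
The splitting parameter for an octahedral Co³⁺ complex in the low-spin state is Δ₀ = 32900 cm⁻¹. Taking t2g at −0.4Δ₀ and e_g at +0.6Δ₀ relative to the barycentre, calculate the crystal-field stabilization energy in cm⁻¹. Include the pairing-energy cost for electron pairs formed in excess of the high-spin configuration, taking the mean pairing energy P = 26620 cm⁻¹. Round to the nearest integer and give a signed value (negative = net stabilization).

Group 9 minus oxidation state +3 gives a d⁶ configuration for Co³⁺.
Electron filling gives t2g^6 e_g^0.
Orbital CFSE = 6(-0.4) + 0(0.6) = -2.4Δ₀ = -2.4 × 32900 = -78960 cm⁻¹.
High-spin d⁶ would be t2g^4 e_g^2 with 1 pair; low-spin has 3, so 2 excess pairs cost +2P = +53240 cm⁻¹.
Overall CFSE = -78960 + 53240 = -25720 cm⁻¹.

-25720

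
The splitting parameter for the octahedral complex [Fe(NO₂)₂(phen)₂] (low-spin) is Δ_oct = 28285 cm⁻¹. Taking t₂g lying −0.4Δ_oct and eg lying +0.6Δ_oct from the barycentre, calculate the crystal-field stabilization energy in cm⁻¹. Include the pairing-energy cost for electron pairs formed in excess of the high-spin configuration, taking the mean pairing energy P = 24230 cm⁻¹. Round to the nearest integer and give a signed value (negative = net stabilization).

-19424

Ligand charges: 2×(-1) from NO₂⁻ and 2×(+0) from phen sum to -2; with overall charge +0, Fe is +2.
Fe is in group 8, so Fe²⁺ is d⁶ (8 − 2 = 6).
Configuration: t₂g⁶ eg⁰.
CFSE(orbital) = 6×(-0.4Δ_oct) + 0×(0.6Δ_oct) = -2.4Δ_oct; with Δ_oct = 28285 cm⁻¹ that is -67884 cm⁻¹.
High-spin d⁶ would be t₂g⁴ eg² with 1 pair; low-spin has 3, so 2 excess pairs cost +2P = +48460 cm⁻¹.
Net CFSE = -67884 + 48460 = -19424 cm⁻¹.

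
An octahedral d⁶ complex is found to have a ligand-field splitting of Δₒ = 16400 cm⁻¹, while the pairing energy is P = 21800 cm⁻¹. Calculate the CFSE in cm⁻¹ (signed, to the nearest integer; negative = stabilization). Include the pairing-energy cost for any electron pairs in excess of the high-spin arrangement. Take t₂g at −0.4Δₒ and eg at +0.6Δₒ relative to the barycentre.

Since Δₒ = 16400 cm⁻¹ < P = 21800 cm⁻¹, the complex adopts the high-spin configuration.
Configuration: t₂g⁴ eg².
Orbital CFSE = -0.4Δₒ = -0.4 × 16400 = -6560 cm⁻¹.
High-spin has no excess pairs, so no pairing correction applies.

-6560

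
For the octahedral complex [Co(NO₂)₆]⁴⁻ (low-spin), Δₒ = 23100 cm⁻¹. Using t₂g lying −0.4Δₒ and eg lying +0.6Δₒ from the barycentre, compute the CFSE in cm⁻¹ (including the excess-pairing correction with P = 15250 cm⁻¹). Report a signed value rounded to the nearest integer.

-26330

Each NO₂⁻ contributes -1; 6 × (-1) = -6. With overall charge -4, Co is in the +2 oxidation state.
Group 9 minus oxidation state +2 gives a d⁷ configuration for Co²⁺.
The d⁷ electrons fill as t₂g⁶ eg¹.
CFSE(orbital) = 6×(-0.4Δₒ) + 1×(0.6Δₒ) = -1.8Δₒ; with Δₒ = 23100 cm⁻¹ that is -41580 cm⁻¹.
High-spin d⁷ would be t₂g⁵ eg² with 2 pairs; low-spin has 3, so 1 excess pair costs +1P = +15250 cm⁻¹.
Overall CFSE = -41580 + 15250 = -26330 cm⁻¹.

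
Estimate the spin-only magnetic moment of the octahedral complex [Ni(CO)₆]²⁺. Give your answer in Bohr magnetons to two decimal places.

2.83 Bohr magnetons

CO is neutral, so the +2 overall charge sits on Ni: oxidation state +2.
Ni is in group 10, so Ni²⁺ is d⁸ (10 − 2 = 8).
Configuration: t2g^6 e_g^2 → 2 unpaired electrons.
μ(spin-only) = √[2(2+2)] = √8 ≈ 2.83 Bohr magnetons.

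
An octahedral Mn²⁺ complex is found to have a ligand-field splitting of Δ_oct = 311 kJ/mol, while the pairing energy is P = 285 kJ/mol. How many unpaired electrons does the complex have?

Group 7 minus oxidation state +2 gives a d⁵ configuration for Mn²⁺.
Δ_oct > P, so pairing is preferred: the ground state is low-spin.
Configuration: t2g^5 e_g^0.
Unpaired electrons: 1.

1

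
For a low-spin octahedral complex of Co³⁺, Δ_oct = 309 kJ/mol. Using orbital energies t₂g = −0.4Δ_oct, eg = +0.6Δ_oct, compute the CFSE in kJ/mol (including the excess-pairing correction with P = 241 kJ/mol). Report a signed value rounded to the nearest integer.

-260

Co³⁺: group 9, so d-count = 9 − 3 = 6.
The d⁶ electrons fill as t₂g⁶ eg⁰.
Orbital CFSE = 6(-0.4) + 0(0.6) = -2.4Δ_oct = -2.4 × 309 = -742 kJ/mol.
High-spin d⁶ would be t₂g⁴ eg² with 1 pair; low-spin has 3, so 2 excess pairs cost +2P = +482 kJ/mol.
Overall CFSE = -742 + 482 = -260 kJ/mol.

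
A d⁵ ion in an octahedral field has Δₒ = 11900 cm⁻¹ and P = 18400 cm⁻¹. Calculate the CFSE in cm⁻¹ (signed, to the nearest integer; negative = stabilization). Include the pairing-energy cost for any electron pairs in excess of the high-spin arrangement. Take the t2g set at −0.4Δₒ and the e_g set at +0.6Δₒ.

0

Δₒ < P, so pairing is avoided: the ground state is high-spin.
Filling d⁵ accordingly: t2g^3 e_g^2.
Orbital CFSE = 0.0Δₒ = 0.0 × 11900 = 0 cm⁻¹.
High-spin has no excess pairs, so no pairing correction applies.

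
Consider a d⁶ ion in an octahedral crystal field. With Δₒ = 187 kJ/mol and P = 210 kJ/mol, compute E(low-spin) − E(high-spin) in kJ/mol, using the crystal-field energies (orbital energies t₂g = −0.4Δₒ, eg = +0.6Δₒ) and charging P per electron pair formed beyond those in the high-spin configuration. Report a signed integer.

High-spin: t₂g⁴ eg², CFSE = -0.4Δₒ = -75 kJ/mol.
Low-spin t₂g⁶ eg⁰ gives -2.4Δₒ = -449 kJ/mol, but forming 2 extra pairs costs 2P = 420 kJ/mol, so E(LS) = -449 + 420 = -29 kJ/mol.
Thus E(LS) − E(HS) = 46 kJ/mol.

46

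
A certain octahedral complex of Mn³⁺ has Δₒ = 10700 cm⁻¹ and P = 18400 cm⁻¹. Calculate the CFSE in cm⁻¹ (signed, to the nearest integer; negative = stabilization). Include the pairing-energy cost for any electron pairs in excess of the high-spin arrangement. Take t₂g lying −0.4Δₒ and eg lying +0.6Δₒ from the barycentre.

Mn is in group 7, so Mn³⁺ is d⁴ (7 − 3 = 4).
Δₒ < P, so pairing is avoided: the ground state is high-spin.
Configuration: t₂g³ eg¹.
Orbital CFSE = -0.6Δₒ = -0.6 × 10700 = -6420 cm⁻¹.
High-spin has no excess pairs, so no pairing correction applies.

-6420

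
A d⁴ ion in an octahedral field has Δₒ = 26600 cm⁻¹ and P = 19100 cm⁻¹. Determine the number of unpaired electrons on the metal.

Since Δₒ = 26600 cm⁻¹ > P = 19100 cm⁻¹, the complex adopts the low-spin configuration.
That gives t₂g⁴ eg⁰.
Unpaired electrons: 2.

2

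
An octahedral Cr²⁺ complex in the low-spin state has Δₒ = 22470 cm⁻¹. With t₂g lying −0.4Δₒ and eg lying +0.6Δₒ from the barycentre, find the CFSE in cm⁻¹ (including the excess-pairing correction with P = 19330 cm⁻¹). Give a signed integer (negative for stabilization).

-16622

Cr²⁺: group 6, so d-count = 6 − 2 = 4.
Electron filling gives t₂g⁴ eg⁰.
CFSE(orbital) = 4×(-0.4Δₒ) + 0×(0.6Δₒ) = -1.6Δₒ; with Δₒ = 22470 cm⁻¹ that is -35952 cm⁻¹.
Relative to high-spin t₂g³ eg¹ (0 paired), the low-spin configuration has 1 additional pair, contributing +1 × 19330 = +19330 cm⁻¹.
Net CFSE = -35952 + 19330 = -16622 cm⁻¹.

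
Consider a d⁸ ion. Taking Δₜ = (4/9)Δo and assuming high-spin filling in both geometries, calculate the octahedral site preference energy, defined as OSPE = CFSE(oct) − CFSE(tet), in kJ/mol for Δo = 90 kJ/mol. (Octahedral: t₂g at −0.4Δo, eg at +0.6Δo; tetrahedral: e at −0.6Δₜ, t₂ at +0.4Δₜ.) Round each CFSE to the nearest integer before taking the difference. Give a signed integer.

-76

In an octahedral site d⁸ (HS) is t₂g⁶ eg², giving CFSE(oct) = -1.2Δo = -108 kJ/mol.
In a tetrahedral site the filling is e⁴ t₂⁴: CFSE(tet) = -0.8Δₜ = -0.8 × (4/9)(90) = -32 kJ/mol.
OSPE = -108 − (-32) = -76 kJ/mol.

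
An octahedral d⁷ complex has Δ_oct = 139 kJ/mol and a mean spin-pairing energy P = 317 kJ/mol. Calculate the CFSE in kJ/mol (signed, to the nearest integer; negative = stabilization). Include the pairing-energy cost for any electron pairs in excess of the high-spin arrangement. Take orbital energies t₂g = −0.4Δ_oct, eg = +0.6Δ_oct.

Here Δ_oct < P (139 < 317), so the high-spin state is favoured.
Configuration: t₂g⁵ eg².
Orbital CFSE = -0.8Δ_oct = -0.8 × 139 = -111 kJ/mol.
High-spin has no excess pairs, so no pairing correction applies.

-111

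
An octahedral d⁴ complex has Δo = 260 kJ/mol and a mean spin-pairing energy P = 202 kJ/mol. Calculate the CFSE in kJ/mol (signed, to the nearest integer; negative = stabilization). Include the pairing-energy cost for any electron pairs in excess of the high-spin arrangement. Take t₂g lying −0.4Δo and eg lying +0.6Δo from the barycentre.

-214

Here Δo > P (260 > 202), so the low-spin state is favoured.
That gives t₂g⁴ eg⁰.
Orbital CFSE = -1.6Δo = -1.6 × 260 = -416 kJ/mol.
Excess pairs vs high-spin: 1 − 0 = 1; pairing cost = +202 kJ/mol.
Net CFSE = -416 + 202 = -214 kJ/mol.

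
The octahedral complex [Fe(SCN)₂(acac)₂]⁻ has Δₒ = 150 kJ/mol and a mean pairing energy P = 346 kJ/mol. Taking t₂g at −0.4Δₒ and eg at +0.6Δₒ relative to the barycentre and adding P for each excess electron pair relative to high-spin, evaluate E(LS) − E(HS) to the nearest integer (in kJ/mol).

Ligand charges: 2×(-1) from SCN⁻ and 2×(-1) from acac⁻ sum to -4; with overall charge -1, Fe is +3.
Fe is in group 8, so Fe³⁺ is d⁵ (8 − 3 = 5).
In the high-spin limit (t₂g³ eg²) the orbital term is 0.0Δₒ = 0 kJ/mol, with no excess pairing.
Low-spin t₂g⁵ eg⁰ gives -2.0Δₒ = -300 kJ/mol, but forming 2 extra pairs costs 2P = 692 kJ/mol, so E(LS) = -300 + 692 = 392 kJ/mol.
E(LS) − E(HS) = 392 − (0) = 392 kJ/mol.

392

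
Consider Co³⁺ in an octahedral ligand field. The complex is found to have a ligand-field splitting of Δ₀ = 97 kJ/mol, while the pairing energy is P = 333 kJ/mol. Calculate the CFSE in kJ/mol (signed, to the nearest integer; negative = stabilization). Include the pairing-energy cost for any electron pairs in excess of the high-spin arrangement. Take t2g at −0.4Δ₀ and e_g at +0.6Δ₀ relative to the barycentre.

-39

Group 9 minus oxidation state +3 gives a d⁶ configuration for Co³⁺.
With Δ₀ < P the complex is high-spin.
That gives t2g^4 e_g^2.
Orbital CFSE = -0.4Δ₀ = -0.4 × 97 = -39 kJ/mol.
High-spin has no excess pairs, so no pairing correction applies.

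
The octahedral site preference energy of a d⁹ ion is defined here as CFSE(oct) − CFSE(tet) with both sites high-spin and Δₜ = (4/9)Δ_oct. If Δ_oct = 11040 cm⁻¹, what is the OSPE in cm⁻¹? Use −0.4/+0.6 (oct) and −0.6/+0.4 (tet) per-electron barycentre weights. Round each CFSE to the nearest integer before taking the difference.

Octahedral high-spin t₂g⁶ eg³: CFSE = -0.6 × 11040 = -6624 cm⁻¹.
In a tetrahedral site the filling is e⁴ t₂⁵: CFSE(tet) = -0.4Δₜ = -0.4 × (4/9)(11040) = -1963 cm⁻¹.
Subtracting, OSPE = -6624 − (-1963) = -4661 cm⁻¹.

-4661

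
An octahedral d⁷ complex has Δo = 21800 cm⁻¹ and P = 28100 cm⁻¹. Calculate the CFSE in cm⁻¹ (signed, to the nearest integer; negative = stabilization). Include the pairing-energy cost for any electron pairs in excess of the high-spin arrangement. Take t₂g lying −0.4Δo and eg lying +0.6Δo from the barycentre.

-17440

Since Δo = 21800 cm⁻¹ < P = 28100 cm⁻¹, the complex adopts the high-spin configuration.
Configuration: t₂g⁵ eg².
Orbital CFSE = -0.8Δo = -0.8 × 21800 = -17440 cm⁻¹.
High-spin has no excess pairs, so no pairing correction applies.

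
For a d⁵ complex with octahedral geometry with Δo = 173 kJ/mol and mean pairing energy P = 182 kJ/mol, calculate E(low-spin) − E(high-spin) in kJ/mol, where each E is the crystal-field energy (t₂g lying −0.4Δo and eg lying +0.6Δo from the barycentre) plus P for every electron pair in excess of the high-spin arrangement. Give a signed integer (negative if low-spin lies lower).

18

In the high-spin limit (t₂g³ eg²) the orbital term is 0.0Δo = 0 kJ/mol, with no excess pairing.
Low-spin: t₂g⁵ eg⁰, orbital CFSE = -2.0Δo = -346 kJ/mol; plus 2 excess pairs × P = +364 kJ/mol; total 18 kJ/mol.
The difference is 18 − (0) = 18 kJ/mol, so high-spin lies lower.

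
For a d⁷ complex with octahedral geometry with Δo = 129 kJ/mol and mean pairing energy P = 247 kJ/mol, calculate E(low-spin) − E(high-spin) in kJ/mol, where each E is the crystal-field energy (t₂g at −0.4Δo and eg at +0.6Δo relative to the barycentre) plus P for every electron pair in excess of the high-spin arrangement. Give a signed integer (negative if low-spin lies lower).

118

In the high-spin limit (t₂g⁵ eg²) the orbital term is -0.8Δo = -103 kJ/mol, with no excess pairing.
Low-spin t₂g⁶ eg¹ gives -1.8Δo = -232 kJ/mol, but forming 1 extra pair costs 1P = 247 kJ/mol, so E(LS) = -232 + 247 = 15 kJ/mol.
Thus E(LS) − E(HS) = 118 kJ/mol.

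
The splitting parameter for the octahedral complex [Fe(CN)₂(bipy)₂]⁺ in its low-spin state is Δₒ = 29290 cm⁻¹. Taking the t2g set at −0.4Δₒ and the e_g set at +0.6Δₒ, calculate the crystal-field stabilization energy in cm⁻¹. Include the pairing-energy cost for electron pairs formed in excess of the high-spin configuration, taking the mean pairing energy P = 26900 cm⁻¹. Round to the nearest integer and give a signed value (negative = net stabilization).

-4780

Ligand charges: 2×(-1) from CN⁻ and 2×(+0) from bipy sum to -2; with overall charge +1, Fe is +3.
Fe is in group 8, so Fe³⁺ is d⁵ (8 − 3 = 5).
The d⁵ electrons fill as t2g^5 e_g^0.
The orbital stabilization is -2.0Δₒ = -2.0 × 29290 = -58580 cm⁻¹.
Pairing penalty: 2 pairs vs 0 in the high-spin reference → 2 extra × P = 53800 cm⁻¹.
Net CFSE = -58580 + 53800 = -4780 cm⁻¹.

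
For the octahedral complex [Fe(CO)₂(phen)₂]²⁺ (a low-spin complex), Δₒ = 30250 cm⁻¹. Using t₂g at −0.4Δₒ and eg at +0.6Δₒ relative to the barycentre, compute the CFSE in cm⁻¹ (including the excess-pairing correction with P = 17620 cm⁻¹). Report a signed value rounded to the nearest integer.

-37360

Ligand charges: 2×(+0) from CO and 2×(+0) from phen sum to +0; with overall charge +2, Fe is +2.
Fe sits in group 8; removing 2 electrons leaves Fe²⁺ with 8 − 2 = 6 d electrons.
The d⁶ electrons fill as t₂g⁶ eg⁰.
The orbital stabilization is -2.4Δₒ = -2.4 × 30250 = -72600 cm⁻¹.
High-spin d⁶ would be t₂g⁴ eg² with 1 pair; low-spin has 3, so 2 excess pairs cost +2P = +35240 cm⁻¹.
Combining: -72600 + 35240 = -37360 cm⁻¹.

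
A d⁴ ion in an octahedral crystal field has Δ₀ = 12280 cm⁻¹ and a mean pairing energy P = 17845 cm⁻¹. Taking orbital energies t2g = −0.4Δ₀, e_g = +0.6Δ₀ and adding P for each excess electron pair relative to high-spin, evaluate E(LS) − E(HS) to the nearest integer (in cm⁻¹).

5565

High-spin d⁴ fills as t2g^3 e_g^1 with CFSE 3(−0.4) + 1(+0.6) = -0.6Δ₀ = -7368 cm⁻¹.
Low-spin: t2g^4 e_g^0, orbital CFSE = -1.6Δ₀ = -19648 cm⁻¹; plus 1 excess pair × P = +17845 cm⁻¹; total -1803 cm⁻¹.
E(LS) − E(HS) = -1803 − (-7368) = 5565 cm⁻¹.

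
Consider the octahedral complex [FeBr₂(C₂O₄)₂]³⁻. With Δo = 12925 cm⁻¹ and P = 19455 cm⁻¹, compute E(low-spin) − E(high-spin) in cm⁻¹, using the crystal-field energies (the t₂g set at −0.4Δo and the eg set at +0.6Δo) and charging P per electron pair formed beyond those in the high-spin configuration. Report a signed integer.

Ligand charges: 2×(-1) from Br⁻ and 2×(-2) from C₂O₄²⁻ sum to -6; with overall charge -3, Fe is +3.
Fe sits in group 8; removing 3 electrons leaves Fe³⁺ with 8 − 3 = 5 d electrons.
High-spin: t₂g³ eg², CFSE = 0.0Δo = 0 cm⁻¹.
Low-spin t₂g⁵ eg⁰ gives -2.0Δo = -25850 cm⁻¹, but forming 2 extra pairs costs 2P = 38910 cm⁻¹, so E(LS) = -25850 + 38910 = 13060 cm⁻¹.
Thus E(LS) − E(HS) = 13060 cm⁻¹.

13060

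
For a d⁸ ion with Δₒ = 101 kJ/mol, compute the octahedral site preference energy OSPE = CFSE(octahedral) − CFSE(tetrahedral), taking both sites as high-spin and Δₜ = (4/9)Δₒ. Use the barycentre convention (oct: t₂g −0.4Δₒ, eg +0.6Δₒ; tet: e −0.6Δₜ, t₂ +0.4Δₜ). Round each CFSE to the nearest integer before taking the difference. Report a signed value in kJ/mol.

-85

Octahedral high-spin t₂g⁶ eg²: CFSE = -1.2 × 101 = -121 kJ/mol.
Tetrahedral e⁴ t₂⁴ gives -0.8Δₜ = -0.8 × (4/9) × 101 = -36 kJ/mol.
OSPE = -121 − (-36) = -85 kJ/mol.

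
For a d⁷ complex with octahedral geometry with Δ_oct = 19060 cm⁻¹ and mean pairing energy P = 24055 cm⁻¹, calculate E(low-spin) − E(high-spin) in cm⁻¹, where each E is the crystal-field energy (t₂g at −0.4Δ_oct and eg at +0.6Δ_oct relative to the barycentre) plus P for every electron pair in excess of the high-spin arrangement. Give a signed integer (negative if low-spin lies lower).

In the high-spin limit (t₂g⁵ eg²) the orbital term is -0.8Δ_oct = -15248 cm⁻¹, with no excess pairing.
Low-spin: t₂g⁶ eg¹, orbital CFSE = -1.8Δ_oct = -34308 cm⁻¹; plus 1 excess pair × P = +24055 cm⁻¹; total -10253 cm⁻¹.
The difference is -10253 − (-15248) = 4995 cm⁻¹, so high-spin lies lower.

4995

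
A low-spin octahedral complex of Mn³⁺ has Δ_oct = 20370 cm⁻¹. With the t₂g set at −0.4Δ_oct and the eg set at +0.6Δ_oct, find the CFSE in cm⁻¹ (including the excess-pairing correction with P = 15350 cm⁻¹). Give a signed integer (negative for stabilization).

Mn is in group 7, so Mn³⁺ is d⁴ (7 − 3 = 4).
Configuration: t₂g⁴ eg⁰.
CFSE(orbital) = 4×(-0.4Δ_oct) + 0×(0.6Δ_oct) = -1.6Δ_oct; with Δ_oct = 20370 cm⁻¹ that is -32592 cm⁻¹.
High-spin d⁴ would be t₂g³ eg¹ with 0 pairs; low-spin has 1, so 1 excess pair costs +1P = +15350 cm⁻¹.
Overall CFSE = -32592 + 15350 = -17242 cm⁻¹.

-17242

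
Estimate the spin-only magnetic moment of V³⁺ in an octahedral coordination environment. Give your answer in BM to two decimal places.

2.83 BM

V is in group 5, so V³⁺ is d² (5 − 3 = 2).
Configuration: t₂g² eg⁰ → 2 unpaired electrons.
μ(spin-only) = √[2(2+2)] = √8 ≈ 2.83 BM.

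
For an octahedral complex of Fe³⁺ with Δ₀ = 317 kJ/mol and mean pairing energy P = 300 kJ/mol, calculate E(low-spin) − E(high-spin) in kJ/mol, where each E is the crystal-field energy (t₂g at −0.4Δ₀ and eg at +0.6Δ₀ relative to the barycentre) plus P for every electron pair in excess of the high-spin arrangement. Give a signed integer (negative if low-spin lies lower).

-34

Fe is in group 8, so Fe³⁺ is d⁵ (8 − 3 = 5).
High-spin d⁵ fills as t₂g³ eg² with CFSE 3(−0.4) + 2(+0.6) = 0.0Δ₀ = 0 kJ/mol.
For low-spin the configuration is t₂g⁵ eg⁰: orbital energy -2.0 × 317 = -634 kJ/mol, and 2 additional pairs relative to high-spin add 600 kJ/mol, giving -34 kJ/mol.
Thus E(LS) − E(HS) = -34 kJ/mol.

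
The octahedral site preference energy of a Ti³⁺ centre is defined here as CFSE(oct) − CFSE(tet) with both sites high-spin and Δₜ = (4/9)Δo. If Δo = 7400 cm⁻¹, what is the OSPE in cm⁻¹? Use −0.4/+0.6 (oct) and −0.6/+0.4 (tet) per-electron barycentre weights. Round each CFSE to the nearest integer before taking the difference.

-987

Ti sits in group 4; removing 3 electrons leaves Ti³⁺ with 4 − 3 = 1 d electrons.
In an octahedral site d¹ (HS) is t₂g¹ eg⁰, giving CFSE(oct) = -0.4Δo = -2960 cm⁻¹.
Tetrahedral e¹ t₂⁰ gives -0.6Δₜ = -0.6 × (4/9) × 7400 = -1973 cm⁻¹.
OSPE = CFSE(oct) − CFSE(tet) = -2960 − (-1973) = -987 cm⁻¹.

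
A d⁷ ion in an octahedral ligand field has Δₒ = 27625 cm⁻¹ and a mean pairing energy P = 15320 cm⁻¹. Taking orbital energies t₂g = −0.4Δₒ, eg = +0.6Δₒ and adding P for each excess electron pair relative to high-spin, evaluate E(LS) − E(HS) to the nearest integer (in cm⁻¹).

High-spin: t₂g⁵ eg², CFSE = -0.8Δₒ = -22100 cm⁻¹.
For low-spin the configuration is t₂g⁶ eg¹: orbital energy -1.8 × 27625 = -49725 cm⁻¹, and 1 additional pair relative to high-spin adds 15320 cm⁻¹, giving -34405 cm⁻¹.
E(LS) − E(HS) = -34405 − (-22100) = -12305 cm⁻¹.

-12305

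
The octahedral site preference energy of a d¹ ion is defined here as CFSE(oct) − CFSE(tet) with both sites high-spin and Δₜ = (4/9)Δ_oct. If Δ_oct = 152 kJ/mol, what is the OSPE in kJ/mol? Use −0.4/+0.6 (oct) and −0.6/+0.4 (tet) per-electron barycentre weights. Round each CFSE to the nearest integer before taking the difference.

-20

Octahedral high-spin t₂g¹ eg⁰: CFSE = -0.4 × 152 = -61 kJ/mol.
Tetrahedral e¹ t₂⁰ gives -0.6Δₜ = -0.6 × (4/9) × 152 = -41 kJ/mol.
OSPE = -61 − (-41) = -20 kJ/mol.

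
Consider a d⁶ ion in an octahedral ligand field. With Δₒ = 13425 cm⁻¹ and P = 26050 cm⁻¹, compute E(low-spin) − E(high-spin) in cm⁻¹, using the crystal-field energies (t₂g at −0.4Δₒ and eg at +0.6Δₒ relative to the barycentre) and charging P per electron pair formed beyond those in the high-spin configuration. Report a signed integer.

25250

In the high-spin limit (t₂g⁴ eg²) the orbital term is -0.4Δₒ = -5370 cm⁻¹, with no excess pairing.
For low-spin the configuration is t₂g⁶ eg⁰: orbital energy -2.4 × 13425 = -32220 cm⁻¹, and 2 additional pairs relative to high-spin add 52100 cm⁻¹, giving 19880 cm⁻¹.
The difference is 19880 − (-5370) = 25250 cm⁻¹, so high-spin lies lower.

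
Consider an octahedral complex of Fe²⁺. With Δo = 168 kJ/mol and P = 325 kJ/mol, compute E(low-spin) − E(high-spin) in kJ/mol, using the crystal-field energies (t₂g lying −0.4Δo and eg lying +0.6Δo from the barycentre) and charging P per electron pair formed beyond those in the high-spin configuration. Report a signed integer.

Fe²⁺: group 8, so d-count = 8 − 2 = 6.
In the high-spin limit (t₂g⁴ eg²) the orbital term is -0.4Δo = -67 kJ/mol, with no excess pairing.
Low-spin: t₂g⁶ eg⁰, orbital CFSE = -2.4Δo = -403 kJ/mol; plus 2 excess pairs × P = +650 kJ/mol; total 247 kJ/mol.
E(LS) − E(HS) = 247 − (-67) = 314 kJ/mol.

314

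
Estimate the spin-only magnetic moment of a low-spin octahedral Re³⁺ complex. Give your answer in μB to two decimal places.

Re is in group 7, so Re³⁺ is d⁴ (7 − 3 = 4).
Configuration: t₂g⁴ eg⁰ → 2 unpaired electrons.
μ(spin-only) = √[2(2+2)] = √8 ≈ 2.83 μB.

2.83 μB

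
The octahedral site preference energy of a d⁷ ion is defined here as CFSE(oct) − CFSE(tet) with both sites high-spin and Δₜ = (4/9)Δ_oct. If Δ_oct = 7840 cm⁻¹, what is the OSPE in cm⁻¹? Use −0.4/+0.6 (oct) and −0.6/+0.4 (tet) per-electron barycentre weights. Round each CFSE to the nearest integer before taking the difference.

-2091

Octahedral high-spin t₂g⁵ eg²: CFSE = -0.8 × 7840 = -6272 cm⁻¹.
Tetrahedral e⁴ t₂³ gives -1.2Δₜ = -1.2 × (4/9) × 7840 = -4181 cm⁻¹.
OSPE = -6272 − (-4181) = -2091 cm⁻¹.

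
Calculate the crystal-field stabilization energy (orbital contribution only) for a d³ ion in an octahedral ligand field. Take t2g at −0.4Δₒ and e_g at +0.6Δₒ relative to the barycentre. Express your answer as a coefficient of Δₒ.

-1.2 Δₒ

Configuration: t2g^3 e_g^0.
CFSE = 3(-0.4Δₒ) + 0(0.6Δₒ) = -1.2Δₒ + 0.0Δₒ = -1.2Δₒ.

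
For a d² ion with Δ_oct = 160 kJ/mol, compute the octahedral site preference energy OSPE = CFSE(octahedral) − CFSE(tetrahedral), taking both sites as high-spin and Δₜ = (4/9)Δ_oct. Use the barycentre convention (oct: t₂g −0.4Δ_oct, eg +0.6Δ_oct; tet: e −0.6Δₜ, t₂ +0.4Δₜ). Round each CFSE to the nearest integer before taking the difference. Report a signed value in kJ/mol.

In an octahedral site d² (HS) is t2g^2 e_g^0, giving CFSE(oct) = -0.8Δ_oct = -128 kJ/mol.
Tetrahedral: e^2 t2^0, CFSE = 2(−0.6) + 0(+0.4) = -1.2Δₜ = -1.2 × (4/9) × 160 = -85 kJ/mol.
Subtracting, OSPE = -128 − (-85) = -43 kJ/mol.

-43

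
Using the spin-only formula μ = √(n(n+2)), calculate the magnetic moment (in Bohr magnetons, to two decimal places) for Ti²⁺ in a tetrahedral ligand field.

Group 4 minus oxidation state +2 gives a d² configuration for Ti²⁺.
With tetrahedral geometry the complex is necessarily high-spin.
Configuration: e^2 t2^0 → 2 unpaired electrons.
μ(spin-only) = √[2(2+2)] = √8 ≈ 2.83 Bohr magnetons.

2.83 Bohr magnetons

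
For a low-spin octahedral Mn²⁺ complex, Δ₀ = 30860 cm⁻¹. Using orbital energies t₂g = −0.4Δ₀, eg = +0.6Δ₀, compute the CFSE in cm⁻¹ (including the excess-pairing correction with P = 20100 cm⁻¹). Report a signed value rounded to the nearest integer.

-21520

Mn is in group 7, so Mn²⁺ is d⁵ (7 − 2 = 5).
The d⁵ electrons fill as t₂g⁵ eg⁰.
The orbital stabilization is -2.0Δ₀ = -2.0 × 30860 = -61720 cm⁻¹.
High-spin d⁵ would be t₂g³ eg² with 0 pairs; low-spin has 2, so 2 excess pairs cost +2P = +40200 cm⁻¹.
Net CFSE = -61720 + 40200 = -21520 cm⁻¹.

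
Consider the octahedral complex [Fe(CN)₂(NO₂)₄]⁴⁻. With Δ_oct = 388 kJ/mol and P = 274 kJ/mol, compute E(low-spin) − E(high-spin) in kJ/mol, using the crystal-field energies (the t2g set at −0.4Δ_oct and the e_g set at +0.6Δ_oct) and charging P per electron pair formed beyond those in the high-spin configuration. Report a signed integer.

-228

Ligand charges: 2×(-1) from CN⁻ and 4×(-1) from NO₂⁻ sum to -6; with overall charge -4, Fe is +2.
Fe²⁺: group 8, so d-count = 8 − 2 = 6.
High-spin d⁶ fills as t2g^4 e_g^2 with CFSE 4(−0.4) + 2(+0.6) = -0.4Δ_oct = -155 kJ/mol.
Low-spin t2g^6 e_g^0 gives -2.4Δ_oct = -931 kJ/mol, but forming 2 extra pairs costs 2P = 548 kJ/mol, so E(LS) = -931 + 548 = -383 kJ/mol.
Thus E(LS) − E(HS) = -228 kJ/mol.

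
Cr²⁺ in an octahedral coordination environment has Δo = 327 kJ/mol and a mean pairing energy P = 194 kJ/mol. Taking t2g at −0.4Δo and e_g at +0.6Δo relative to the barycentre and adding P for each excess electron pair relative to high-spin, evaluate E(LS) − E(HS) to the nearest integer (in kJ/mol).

-133

Group 6 minus oxidation state +2 gives a d⁴ configuration for Cr²⁺.
High-spin d⁴ fills as t2g^3 e_g^1 with CFSE 3(−0.4) + 1(+0.6) = -0.6Δo = -196 kJ/mol.
For low-spin the configuration is t2g^4 e_g^0: orbital energy -1.6 × 327 = -523 kJ/mol, and 1 additional pair relative to high-spin adds 194 kJ/mol, giving -329 kJ/mol.
E(LS) − E(HS) = -329 − (-196) = -133 kJ/mol.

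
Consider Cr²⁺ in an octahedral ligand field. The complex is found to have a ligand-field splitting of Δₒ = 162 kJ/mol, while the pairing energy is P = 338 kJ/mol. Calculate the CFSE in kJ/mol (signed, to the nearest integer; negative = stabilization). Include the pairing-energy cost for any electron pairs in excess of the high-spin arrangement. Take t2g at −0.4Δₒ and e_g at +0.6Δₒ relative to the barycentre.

-97

Group 6 minus oxidation state +2 gives a d⁴ configuration for Cr²⁺.
Here Δₒ < P (162 < 338), so the high-spin state is favoured.
Configuration: t2g^3 e_g^1.
Orbital CFSE = -0.6Δₒ = -0.6 × 162 = -97 kJ/mol.
High-spin has no excess pairs, so no pairing correction applies.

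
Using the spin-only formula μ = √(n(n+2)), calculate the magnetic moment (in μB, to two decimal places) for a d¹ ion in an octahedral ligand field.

Configuration: t2g^1 e_g^0 → 1 unpaired electron.
μ(spin-only) = √[1(1+2)] = √3 ≈ 1.73 μB.

1.73 μB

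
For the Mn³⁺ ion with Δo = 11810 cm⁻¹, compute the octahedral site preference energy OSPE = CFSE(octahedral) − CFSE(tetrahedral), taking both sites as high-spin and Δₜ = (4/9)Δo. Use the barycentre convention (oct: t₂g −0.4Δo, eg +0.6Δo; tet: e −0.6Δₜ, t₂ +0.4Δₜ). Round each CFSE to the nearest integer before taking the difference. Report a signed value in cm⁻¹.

Group 7 minus oxidation state +3 gives a d⁴ configuration for Mn³⁺.
In an octahedral site d⁴ (HS) is t2g^3 e_g^1, giving CFSE(oct) = -0.6Δo = -7086 cm⁻¹.
Tetrahedral e^2 t2^2 gives -0.4Δₜ = -0.4 × (4/9) × 11810 = -2100 cm⁻¹.
Subtracting, OSPE = -7086 − (-2100) = -4986 cm⁻¹.

-4986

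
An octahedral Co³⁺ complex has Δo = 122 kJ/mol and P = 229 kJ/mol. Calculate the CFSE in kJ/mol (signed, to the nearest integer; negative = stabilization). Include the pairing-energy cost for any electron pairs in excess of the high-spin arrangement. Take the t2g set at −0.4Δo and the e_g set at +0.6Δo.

-49

Co³⁺: group 9, so d-count = 9 − 3 = 6.
Δo < P, so pairing is avoided: the ground state is high-spin.
Filling d⁶ accordingly: t2g^4 e_g^2.
Orbital CFSE = -0.4Δo = -0.4 × 122 = -49 kJ/mol.
High-spin has no excess pairs, so no pairing correction applies.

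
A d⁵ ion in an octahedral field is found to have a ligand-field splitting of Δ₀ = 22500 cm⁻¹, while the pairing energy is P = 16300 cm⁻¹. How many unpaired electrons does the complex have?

1

Here Δ₀ > P (22500 > 16300), so the low-spin state is favoured.
Filling d⁵ accordingly: t2g^5 e_g^0.
Unpaired electrons: 1.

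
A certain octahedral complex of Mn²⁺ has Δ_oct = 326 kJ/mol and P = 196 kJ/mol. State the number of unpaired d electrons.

Mn²⁺: group 7, so d-count = 7 − 2 = 5.
Since Δ_oct = 326 kJ/mol > P = 196 kJ/mol, the complex adopts the low-spin configuration.
Configuration: t2g^5 e_g^0.
Unpaired electrons: 1.

1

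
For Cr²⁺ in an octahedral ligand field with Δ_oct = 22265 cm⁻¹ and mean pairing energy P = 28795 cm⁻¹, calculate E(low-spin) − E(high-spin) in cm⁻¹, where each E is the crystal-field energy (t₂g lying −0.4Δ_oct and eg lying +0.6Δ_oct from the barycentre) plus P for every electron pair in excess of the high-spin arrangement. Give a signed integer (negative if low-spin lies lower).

6530

Group 6 minus oxidation state +2 gives a d⁴ configuration for Cr²⁺.
In the high-spin limit (t₂g³ eg¹) the orbital term is -0.6Δ_oct = -13359 cm⁻¹, with no excess pairing.
For low-spin the configuration is t₂g⁴ eg⁰: orbital energy -1.6 × 22265 = -35624 cm⁻¹, and 1 additional pair relative to high-spin adds 28795 cm⁻¹, giving -6829 cm⁻¹.
Thus E(LS) − E(HS) = 6530 cm⁻¹.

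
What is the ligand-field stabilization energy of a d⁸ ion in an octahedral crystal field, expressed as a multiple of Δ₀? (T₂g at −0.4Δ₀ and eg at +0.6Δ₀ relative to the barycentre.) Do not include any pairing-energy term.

For octahedral d⁸ the high- and low-spin configurations coincide.
Configuration: t₂g⁶ eg².
CFSE = 6(-0.4Δ₀) + 2(0.6Δ₀) = -2.4Δ₀ + 1.2Δ₀ = -1.2Δ₀.

-1.2 Δ₀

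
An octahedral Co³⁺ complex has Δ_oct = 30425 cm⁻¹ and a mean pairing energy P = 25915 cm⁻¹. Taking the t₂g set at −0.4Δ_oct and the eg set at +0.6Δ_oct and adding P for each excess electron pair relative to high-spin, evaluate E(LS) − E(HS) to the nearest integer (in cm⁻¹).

-9020

Co sits in group 9; removing 3 electrons leaves Co³⁺ with 9 − 3 = 6 d electrons.
In the high-spin limit (t₂g⁴ eg²) the orbital term is -0.4Δ_oct = -12170 cm⁻¹, with no excess pairing.
Low-spin: t₂g⁶ eg⁰, orbital CFSE = -2.4Δ_oct = -73020 cm⁻¹; plus 2 excess pairs × P = +51830 cm⁻¹; total -21190 cm⁻¹.
E(LS) − E(HS) = -21190 − (-12170) = -9020 cm⁻¹.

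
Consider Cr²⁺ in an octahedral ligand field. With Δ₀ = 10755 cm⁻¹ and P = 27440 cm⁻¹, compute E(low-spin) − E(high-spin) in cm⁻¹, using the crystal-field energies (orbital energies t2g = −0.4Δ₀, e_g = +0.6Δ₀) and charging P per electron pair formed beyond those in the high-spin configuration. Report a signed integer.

16685

Cr²⁺: group 6, so d-count = 6 − 2 = 4.
High-spin d⁴ fills as t2g^3 e_g^1 with CFSE 3(−0.4) + 1(+0.6) = -0.6Δ₀ = -6453 cm⁻¹.
Low-spin: t2g^4 e_g^0, orbital CFSE = -1.6Δ₀ = -17208 cm⁻¹; plus 1 excess pair × P = +27440 cm⁻¹; total 10232 cm⁻¹.
Thus E(LS) − E(HS) = 16685 cm⁻¹.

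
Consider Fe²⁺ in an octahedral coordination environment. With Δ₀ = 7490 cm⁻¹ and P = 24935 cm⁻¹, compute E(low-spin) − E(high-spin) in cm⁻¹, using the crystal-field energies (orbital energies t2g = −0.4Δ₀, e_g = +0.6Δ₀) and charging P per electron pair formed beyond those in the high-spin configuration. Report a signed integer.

34890

Group 8 minus oxidation state +2 gives a d⁶ configuration for Fe²⁺.
High-spin d⁶ fills as t2g^4 e_g^2 with CFSE 4(−0.4) + 2(+0.6) = -0.4Δ₀ = -2996 cm⁻¹.
Low-spin: t2g^6 e_g^0, orbital CFSE = -2.4Δ₀ = -17976 cm⁻¹; plus 2 excess pairs × P = +49870 cm⁻¹; total 31894 cm⁻¹.
Thus E(LS) − E(HS) = 34890 cm⁻¹.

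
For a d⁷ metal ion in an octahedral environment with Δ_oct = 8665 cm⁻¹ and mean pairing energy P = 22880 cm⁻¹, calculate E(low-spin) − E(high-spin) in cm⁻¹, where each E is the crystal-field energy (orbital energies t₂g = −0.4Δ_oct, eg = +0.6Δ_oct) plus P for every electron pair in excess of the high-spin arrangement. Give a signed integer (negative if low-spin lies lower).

14215

High-spin: t₂g⁵ eg², CFSE = -0.8Δ_oct = -6932 cm⁻¹.
Low-spin t₂g⁶ eg¹ gives -1.8Δ_oct = -15597 cm⁻¹, but forming 1 extra pair costs 1P = 22880 cm⁻¹, so E(LS) = -15597 + 22880 = 7283 cm⁻¹.
Thus E(LS) − E(HS) = 14215 cm⁻¹.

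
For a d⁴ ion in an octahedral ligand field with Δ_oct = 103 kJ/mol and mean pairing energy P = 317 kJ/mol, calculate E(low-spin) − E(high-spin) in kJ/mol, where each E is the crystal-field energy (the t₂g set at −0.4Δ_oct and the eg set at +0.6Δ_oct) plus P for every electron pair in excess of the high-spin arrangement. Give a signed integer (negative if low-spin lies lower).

High-spin d⁴ fills as t₂g³ eg¹ with CFSE 3(−0.4) + 1(+0.6) = -0.6Δ_oct = -62 kJ/mol.
Low-spin: t₂g⁴ eg⁰, orbital CFSE = -1.6Δ_oct = -165 kJ/mol; plus 1 excess pair × P = +317 kJ/mol; total 152 kJ/mol.
E(LS) − E(HS) = 152 − (-62) = 214 kJ/mol.

214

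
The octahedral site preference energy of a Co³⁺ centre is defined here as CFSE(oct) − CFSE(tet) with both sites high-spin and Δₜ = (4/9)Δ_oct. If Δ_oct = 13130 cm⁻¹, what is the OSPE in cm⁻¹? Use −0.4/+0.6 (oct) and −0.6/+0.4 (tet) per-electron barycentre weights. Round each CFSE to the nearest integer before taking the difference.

-1751

Co³⁺: group 9, so d-count = 9 − 3 = 6.
In an octahedral site d⁶ (HS) is t₂g⁴ eg², giving CFSE(oct) = -0.4Δ_oct = -5252 cm⁻¹.
Tetrahedral e³ t₂³ gives -0.6Δₜ = -0.6 × (4/9) × 13130 = -3501 cm⁻¹.
Subtracting, OSPE = -5252 − (-3501) = -1751 cm⁻¹.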